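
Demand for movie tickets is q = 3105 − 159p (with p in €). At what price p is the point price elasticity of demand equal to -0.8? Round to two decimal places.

Ed = −159p/(3105 − 159p). Set this equal to -0.8:
159p = 0.8·(3105 − 159p) ⇒ 159p(1 + 0.8) = 0.8·3105
p = 0.8·3105 / (159·1.8) = 8.6792…

8.68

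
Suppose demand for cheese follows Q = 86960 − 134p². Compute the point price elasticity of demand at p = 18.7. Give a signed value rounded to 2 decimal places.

dQ/dp = −2·134·p = -5011.6. At p = 18.7, Q = 40101.54.
Ed = (dQ/dp)·(p/Q) = (-5011.6) × (18.7/40101.54) = -2.3369…

-2.34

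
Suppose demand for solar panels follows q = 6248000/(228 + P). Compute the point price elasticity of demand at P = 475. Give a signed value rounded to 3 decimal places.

-0.676

dq/dP = −6248000/(228 + P)² = -12.6424. At P = 475, q = 8887.62.
Ed = (dq/dP)·(P/q) = (-12.6424) × (475/8887.62) = -0.67567…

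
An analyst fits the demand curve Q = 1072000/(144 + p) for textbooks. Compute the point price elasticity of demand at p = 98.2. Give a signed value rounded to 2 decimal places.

-0.41

dQ/dp = −1072000/(144 + p)² = -18.2745. At p = 98.2, Q = 4426.09.
Ed = (dQ/dp)·(p/Q) = (-18.2745) × (98.2/4426.09) = -0.4054…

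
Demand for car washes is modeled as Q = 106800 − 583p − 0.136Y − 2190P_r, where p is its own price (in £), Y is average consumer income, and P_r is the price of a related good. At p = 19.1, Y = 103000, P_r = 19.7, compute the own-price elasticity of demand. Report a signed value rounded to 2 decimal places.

-0.29

At the given values, Q = 106800 − 583(19.1) − 0.136(103000) − 2190(19.7) = 38513.7.
∂Q/∂p = −583.
E = (-583) × (19.1/38513.7) = -0.2891…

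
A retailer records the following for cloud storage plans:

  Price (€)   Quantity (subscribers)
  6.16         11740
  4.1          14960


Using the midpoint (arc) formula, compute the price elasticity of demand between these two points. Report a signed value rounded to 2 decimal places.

%ΔQ = (14960 − 11740) / [(11740 + 14960)/2] = 3220/13350 = 0.241198…
%ΔP = (4.1 − 6.16) / [(6.16 + 4.1)/2] = -2.06/5.13 = -0.401559…
Arc Ed = %ΔQ / %ΔP = (3220/13350) / (-2.06/5.13) = -0.6006…

-0.60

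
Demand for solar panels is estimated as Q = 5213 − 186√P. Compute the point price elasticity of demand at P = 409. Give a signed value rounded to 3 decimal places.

-1.296

dQ/dP = −186/(2√P) = -4.59855. At P = 409, Q = 1451.38.
Ed = (dQ/dP)·(P/Q) = (-4.59855) × (409/1451.38) = -1.29587…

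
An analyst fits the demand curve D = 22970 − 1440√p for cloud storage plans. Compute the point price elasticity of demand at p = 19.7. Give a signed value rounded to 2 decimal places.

dD/dp = −1440/(2√p) = -162.218. At p = 19.7, D = 16578.6.
Ed = (dD/dp)·(p/D) = (-162.218) × (19.7/16578.6) = -0.1927…

-0.19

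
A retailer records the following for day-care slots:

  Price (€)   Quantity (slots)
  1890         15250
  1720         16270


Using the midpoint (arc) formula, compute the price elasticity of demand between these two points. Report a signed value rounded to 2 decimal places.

-0.69

%ΔQ = (16270 − 15250) / [(15250 + 16270)/2] = 1020/15760 = 0.064720…
%ΔP = (1720 − 1890) / [(1890 + 1720)/2] = -170/1805 = -0.094182…
Arc Ed = %ΔQ / %ΔP = (1020/15760) / (-170/1805) = -0.6871…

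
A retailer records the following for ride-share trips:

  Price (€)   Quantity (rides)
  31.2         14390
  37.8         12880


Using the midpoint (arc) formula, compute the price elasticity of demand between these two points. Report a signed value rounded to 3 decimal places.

%ΔQ = (12880 − 14390) / [(14390 + 12880)/2] = -1510/13635 = -0.110744…
%ΔP = (37.8 − 31.2) / [(31.2 + 37.8)/2] = 6.6/34.5 = 0.191304…
Arc Ed = %ΔQ / %ΔP = (-1510/13635) / (6.6/34.5) = -0.57889…

-0.579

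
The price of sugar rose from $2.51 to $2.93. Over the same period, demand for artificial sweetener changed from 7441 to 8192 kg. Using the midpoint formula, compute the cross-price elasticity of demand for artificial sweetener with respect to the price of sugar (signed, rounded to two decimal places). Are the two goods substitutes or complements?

%ΔQ_{artificial sweetener} = (8192 − 7441)/avg = 751/7816.5 = 0.096078…
%ΔP_{sugar} = (2.93 − 2.51)/avg = 0.42/2.72 = 0.154411…
E_cross = (751/7816.5) / (0.42/2.72) = 0.6222…
E_cross > 0 ⇒ the goods are substitutes.

0.62; substitutes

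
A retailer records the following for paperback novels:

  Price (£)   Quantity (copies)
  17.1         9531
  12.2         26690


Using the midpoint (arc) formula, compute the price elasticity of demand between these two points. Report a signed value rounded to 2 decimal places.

-2.83

%ΔQ = (26690 − 9531) / [(9531 + 26690)/2] = 17159/18110.5 = 0.947461…
%ΔP = (12.2 − 17.1) / [(17.1 + 12.2)/2] = -4.9/14.65 = -0.334470…
Arc Ed = %ΔQ / %ΔP = (17159/18110.5) / (-4.9/14.65) = -2.8327…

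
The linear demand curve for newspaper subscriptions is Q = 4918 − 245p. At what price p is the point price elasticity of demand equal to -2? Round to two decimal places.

13.38

Ed = −245p/(4918 − 245p). Set this equal to -2:
245p = 2·(4918 − 245p) ⇒ 245p(1 + 2) = 2·4918
p = 2·4918 / (245·3) = 13.3823…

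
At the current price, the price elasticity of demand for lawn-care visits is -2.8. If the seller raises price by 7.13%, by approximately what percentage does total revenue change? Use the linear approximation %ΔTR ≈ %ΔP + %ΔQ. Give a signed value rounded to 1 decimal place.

-12.8%

%ΔQ ≈ Ed × %ΔP = (-2.8) × (+7.13%) = -19.9640%
%ΔTR ≈ %ΔP + %ΔQ = (+7.13%) + (-19.9640%) = -12.8340%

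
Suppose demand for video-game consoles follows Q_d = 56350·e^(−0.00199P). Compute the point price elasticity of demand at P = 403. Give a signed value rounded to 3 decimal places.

dQ_d/dP = −0.00199·Q_d = -50.287. At P = 403, Q_d = 25269.9.
Ed = (dQ_d/dP)·(P/Q_d) = (-50.287) × (403/25269.9) = -0.80197

-0.802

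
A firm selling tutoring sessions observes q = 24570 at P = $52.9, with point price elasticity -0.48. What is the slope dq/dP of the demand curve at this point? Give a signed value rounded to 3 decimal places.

-222.941

Ed = (dq/dP)·(P/q) ⇒ dq/dP = Ed·q/P = (-0.48)·24570/52.9 = -222.94139…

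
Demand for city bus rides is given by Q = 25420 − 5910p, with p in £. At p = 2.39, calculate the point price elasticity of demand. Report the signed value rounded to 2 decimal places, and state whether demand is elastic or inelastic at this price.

-1.25; elastic

dQ/dp = −5910. At p = 2.39, Q = 25420 − 5910(2.39) = 11295.1.
Ed = (dQ/dp)·(p/Q) = −5910 × (2.39/11295.1) = -1.2505…
|Ed| = 1.25 > 1, so demand is elastic.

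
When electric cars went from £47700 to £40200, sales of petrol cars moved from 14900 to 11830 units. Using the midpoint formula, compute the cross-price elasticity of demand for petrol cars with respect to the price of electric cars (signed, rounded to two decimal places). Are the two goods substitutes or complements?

%ΔQ_{petrol cars} = (11830 − 14900)/avg = -3070/13365 = -0.229704…
%ΔP_{electric cars} = (40200 − 47700)/avg = -7500/43950 = -0.170648…
E_cross = (-3070/13365) / (-7500/43950) = 1.3460…
E_cross > 0 ⇒ the goods are substitutes.

1.35; substitutes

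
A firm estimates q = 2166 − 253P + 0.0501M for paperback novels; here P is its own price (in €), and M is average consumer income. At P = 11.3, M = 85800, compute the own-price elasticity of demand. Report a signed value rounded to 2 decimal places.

-0.79

At the given values, q = 2166 − 253(11.3) + 0.0501(85800) = 3605.68.
∂q/∂P = −253.
E = (-253) × (11.3/3605.68) = -0.7928…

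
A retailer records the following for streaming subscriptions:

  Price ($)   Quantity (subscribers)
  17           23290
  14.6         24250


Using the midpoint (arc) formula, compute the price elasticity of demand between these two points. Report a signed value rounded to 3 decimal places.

%ΔQ = (24250 − 23290) / [(23290 + 24250)/2] = 960/23770 = 0.040387…
%ΔP = (14.6 − 17) / [(17 + 14.6)/2] = -2.4/15.8 = -0.151898…
Arc Ed = %ΔQ / %ΔP = (960/23770) / (-2.4/15.8) = -0.26588…

-0.266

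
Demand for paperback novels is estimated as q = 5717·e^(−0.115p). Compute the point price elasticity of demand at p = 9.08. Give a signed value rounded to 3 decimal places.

dq/dp = −0.115·q = -231.407. At p = 9.08, q = 2012.23.
Ed = (dq/dp)·(p/q) = (-231.407) × (9.08/2012.23) = -1.0442

-1.044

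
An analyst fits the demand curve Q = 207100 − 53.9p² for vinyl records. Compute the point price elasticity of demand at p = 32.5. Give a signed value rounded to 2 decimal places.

-0.76

dQ/dp = −2·53.9·p = -3503.5. At p = 32.5, Q = 150168.125.
Ed = (dQ/dp)·(p/Q) = (-3503.5) × (32.5/150168.125) = -0.7582…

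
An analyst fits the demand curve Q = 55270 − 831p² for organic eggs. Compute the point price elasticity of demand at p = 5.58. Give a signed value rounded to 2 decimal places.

dQ/dp = −2·831·p = -9273.96. At p = 5.58, Q = 29395.6516.
Ed = (dQ/dp)·(p/Q) = (-9273.96) × (5.58/29395.6516) = -1.7604…

-1.76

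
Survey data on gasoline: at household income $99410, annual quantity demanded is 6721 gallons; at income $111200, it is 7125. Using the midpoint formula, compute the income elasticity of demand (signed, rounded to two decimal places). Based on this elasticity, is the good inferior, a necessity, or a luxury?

%ΔQ = (7125 − 6721)/[( 6721 + 7125)/2] = 404/6923 = 0.058356…
%ΔIncome = (111200 − 99410)/[( 99410 + 111200)/2] = 11790/105305 = 0.111960…
E_income = (404/6923) / (11790/105305) = 0.5212…
0 < E_income < 1 ⇒ normal good, necessity.

0.52; necessity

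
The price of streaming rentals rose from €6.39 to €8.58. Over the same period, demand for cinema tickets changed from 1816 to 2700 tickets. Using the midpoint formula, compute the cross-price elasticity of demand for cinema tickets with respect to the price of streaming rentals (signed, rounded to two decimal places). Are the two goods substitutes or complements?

1.34; substitutes

%ΔQ_{cinema tickets} = (2700 − 1816)/avg = 884/2258 = 0.391496…
%ΔP_{streaming rentals} = (8.58 − 6.39)/avg = 2.19/7.485 = 0.292585…
E_cross = (884/2258) / (2.19/7.485) = 1.3380…
E_cross > 0 ⇒ the goods are substitutes.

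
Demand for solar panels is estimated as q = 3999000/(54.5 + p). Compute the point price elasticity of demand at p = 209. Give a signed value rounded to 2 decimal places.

-0.79

dq/dp = −3999000/(54.5 + p)² = -57.5957. At p = 209, q = 15176.5.
Ed = (dq/dp)·(p/q) = (-57.5957) × (209/15176.5) = -0.7931…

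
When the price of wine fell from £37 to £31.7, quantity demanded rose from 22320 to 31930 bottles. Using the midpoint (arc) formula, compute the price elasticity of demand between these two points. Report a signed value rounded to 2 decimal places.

-2.30

%ΔQ = (31930 − 22320) / [(22320 + 31930)/2] = 9610/27125 = 0.354285…
%ΔP = (31.7 − 37) / [(37 + 31.7)/2] = -5.3/34.35 = -0.154294…
Arc Ed = %ΔQ / %ΔP = (9610/27125) / (-5.3/34.35) = -2.2961…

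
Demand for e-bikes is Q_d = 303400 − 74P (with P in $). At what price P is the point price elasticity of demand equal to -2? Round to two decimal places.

Ed = −74P/(303400 − 74P). Set this equal to -2:
74P = 2·(303400 − 74P) ⇒ 74P(1 + 2) = 2·303400
P = 2·303400 / (74·3) = 2733.3333…

2733.33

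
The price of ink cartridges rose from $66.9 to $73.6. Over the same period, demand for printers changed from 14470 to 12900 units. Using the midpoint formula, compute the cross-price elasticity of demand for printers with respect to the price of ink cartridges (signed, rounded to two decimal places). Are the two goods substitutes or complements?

-1.20; complements

%ΔQ_{printers} = (12900 − 14470)/avg = -1570/13685 = -0.114724…
%ΔP_{ink cartridges} = (73.6 − 66.9)/avg = 6.7/70.25 = 0.095373…
E_cross = (-1570/13685) / (6.7/70.25) = -1.2028…
E_cross < 0 ⇒ the goods are complements.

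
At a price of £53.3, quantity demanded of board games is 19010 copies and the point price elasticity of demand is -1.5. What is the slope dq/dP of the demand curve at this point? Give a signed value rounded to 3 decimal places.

Ed = (dq/dP)·(P/q) ⇒ dq/dP = Ed·q/P = (-1.5)·19010/53.3 = -534.99061…

-534.991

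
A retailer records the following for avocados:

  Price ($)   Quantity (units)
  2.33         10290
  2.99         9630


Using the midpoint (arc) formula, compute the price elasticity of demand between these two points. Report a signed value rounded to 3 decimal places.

%ΔQ = (9630 − 10290) / [(10290 + 9630)/2] = -660/9960 = -0.066265…
%ΔP = (2.99 − 2.33) / [(2.33 + 2.99)/2] = 0.66/2.66 = 0.248120…
Arc Ed = %ΔQ / %ΔP = (-660/9960) / (0.66/2.66) = -0.26706…

-0.267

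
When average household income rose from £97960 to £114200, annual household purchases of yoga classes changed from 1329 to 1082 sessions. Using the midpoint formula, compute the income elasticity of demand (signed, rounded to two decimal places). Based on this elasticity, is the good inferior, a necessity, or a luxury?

-1.34; inferior

%ΔQ = (1082 − 1329)/[( 1329 + 1082)/2] = -247/1205.5 = -0.204894…
%ΔIncome = (114200 − 97960)/[( 97960 + 114200)/2] = 16240/106080 = 0.153092…
E_income = (-247/1205.5) / (16240/106080) = -1.3383…
E_income < 0 ⇒ inferior good.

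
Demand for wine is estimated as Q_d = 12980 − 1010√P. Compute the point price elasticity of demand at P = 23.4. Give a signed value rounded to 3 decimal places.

dQ_d/dP = −1010/(2√P) = -104.396. At P = 23.4, Q_d = 8094.27.
Ed = (dQ_d/dP)·(P/Q_d) = (-104.396) × (23.4/8094.27) = -0.30180…

-0.302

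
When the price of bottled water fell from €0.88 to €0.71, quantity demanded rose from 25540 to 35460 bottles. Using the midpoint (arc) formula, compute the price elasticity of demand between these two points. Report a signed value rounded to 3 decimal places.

-1.521

%ΔQ = (35460 − 25540) / [(25540 + 35460)/2] = 9920/30500 = 0.325245…
%ΔP = (0.71 − 0.88) / [(0.88 + 0.71)/2] = -0.17/0.795 = -0.213836…
Arc Ed = %ΔQ / %ΔP = (9920/30500) / (-0.17/0.795) = -1.52100…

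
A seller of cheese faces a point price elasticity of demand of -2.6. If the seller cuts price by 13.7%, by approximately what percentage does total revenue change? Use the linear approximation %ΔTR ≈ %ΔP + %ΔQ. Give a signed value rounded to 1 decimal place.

+21.9%

%ΔQ ≈ Ed × %ΔP = (-2.6) × (-13.7%) = +35.6200%
%ΔTR ≈ %ΔP + %ΔQ = (-13.7%) + (+35.6200%) = +21.9200%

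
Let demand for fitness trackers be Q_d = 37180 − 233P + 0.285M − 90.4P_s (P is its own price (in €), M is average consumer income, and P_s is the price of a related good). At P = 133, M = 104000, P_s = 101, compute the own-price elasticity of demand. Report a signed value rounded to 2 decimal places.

-1.16

At the given values, Q_d = 37180 − 233(133) + 0.285(104000) − 90.4(101) = 26700.6.
∂Q_d/∂P = −233.
E = (-233) × (133/26700.6) = -1.1606…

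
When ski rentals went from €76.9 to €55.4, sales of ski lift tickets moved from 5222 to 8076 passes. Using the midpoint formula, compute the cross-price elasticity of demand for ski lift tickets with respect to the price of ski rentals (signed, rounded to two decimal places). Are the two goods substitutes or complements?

-1.32; complements

%ΔQ_{ski lift tickets} = (8076 − 5222)/avg = 2854/6649 = 0.429237…
%ΔP_{ski rentals} = (55.4 − 76.9)/avg = -21.5/66.15 = -0.325018…
E_cross = (2854/6649) / (-21.5/66.15) = -1.3206…
E_cross < 0 ⇒ the goods are complements.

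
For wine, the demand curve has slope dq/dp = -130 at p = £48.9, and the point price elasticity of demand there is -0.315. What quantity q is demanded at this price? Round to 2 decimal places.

Ed = (dq/dp)·(p/q) ⇒ q = (dq/dp)·p/Ed = (-130)·48.9/(-0.315) = 20180.9523…

20180.95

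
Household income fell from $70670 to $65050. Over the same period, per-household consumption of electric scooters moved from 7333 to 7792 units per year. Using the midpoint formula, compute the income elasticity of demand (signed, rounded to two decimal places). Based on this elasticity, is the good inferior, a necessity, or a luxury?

%ΔQ = (7792 − 7333)/[( 7333 + 7792)/2] = 459/7562.5 = 0.060694…
%ΔIncome = (65050 − 70670)/[( 70670 + 65050)/2] = -5620/67860 = -0.082817…
E_income = (459/7562.5) / (-5620/67860) = -0.7328…
E_income < 0 ⇒ inferior good.

-0.73; inferior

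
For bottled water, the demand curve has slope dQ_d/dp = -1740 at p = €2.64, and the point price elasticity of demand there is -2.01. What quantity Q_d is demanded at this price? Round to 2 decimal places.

2285.37

Ed = (dQ_d/dp)·(p/Q_d) ⇒ Q_d = (dQ_d/dp)·p/Ed = (-1740)·2.64/(-2.01) = 2285.3731…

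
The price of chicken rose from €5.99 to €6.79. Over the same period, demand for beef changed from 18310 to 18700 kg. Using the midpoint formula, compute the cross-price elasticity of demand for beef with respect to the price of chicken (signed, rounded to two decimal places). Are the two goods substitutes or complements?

0.17; substitutes

%ΔQ_{beef} = (18700 − 18310)/avg = 390/18505 = 0.021075…
%ΔP_{chicken} = (6.79 − 5.99)/avg = 0.8/6.39 = 0.125195…
E_cross = (390/18505) / (0.8/6.39) = 0.1683…
E_cross > 0 ⇒ the goods are substitutes.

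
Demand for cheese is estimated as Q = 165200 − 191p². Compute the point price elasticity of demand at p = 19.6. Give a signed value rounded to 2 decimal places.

-1.60

dQ/dp = −2·191·p = -7487.2. At p = 19.6, Q = 91825.44.
Ed = (dQ/dp)·(p/Q) = (-7487.2) × (19.6/91825.44) = -1.5981…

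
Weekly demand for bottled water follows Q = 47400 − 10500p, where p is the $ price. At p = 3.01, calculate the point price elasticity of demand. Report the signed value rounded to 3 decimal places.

-2.001

dQ/dp = −10500. At p = 3.01, Q = 47400 − 10500(3.01) = 15795.
Ed = (dQ/dp)·(p/Q) = −10500 × (3.01/15795) = -2.00094…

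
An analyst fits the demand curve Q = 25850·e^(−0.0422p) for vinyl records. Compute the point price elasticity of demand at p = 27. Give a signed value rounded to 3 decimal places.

-1.139

dQ/dp = −0.0422·Q = -349.09. At p = 27, Q = 8272.28.
Ed = (dQ/dp)·(p/Q) = (-349.09) × (27/8272.28) = -1.1394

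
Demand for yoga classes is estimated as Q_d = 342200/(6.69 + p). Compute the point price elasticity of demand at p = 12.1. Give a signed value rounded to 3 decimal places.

dQ_d/dp = −342200/(6.69 + p)² = -969.229. At p = 12.1, Q_d = 18211.8.
Ed = (dQ_d/dp)·(p/Q_d) = (-969.229) × (12.1/18211.8) = -0.64395…

-0.644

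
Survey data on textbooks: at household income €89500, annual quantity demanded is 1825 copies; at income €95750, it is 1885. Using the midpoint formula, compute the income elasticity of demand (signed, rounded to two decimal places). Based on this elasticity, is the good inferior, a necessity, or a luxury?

%ΔQ = (1885 − 1825)/[( 1825 + 1885)/2] = 60/1855 = 0.032345…
%ΔIncome = (95750 − 89500)/[( 89500 + 95750)/2] = 6250/92625 = 0.067476…
E_income = (60/1855) / (6250/92625) = 0.4793…
0 < E_income < 1 ⇒ normal good, necessity.

0.48; necessity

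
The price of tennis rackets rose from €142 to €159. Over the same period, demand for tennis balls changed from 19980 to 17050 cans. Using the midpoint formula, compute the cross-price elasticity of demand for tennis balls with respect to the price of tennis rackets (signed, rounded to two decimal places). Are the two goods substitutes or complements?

%ΔQ_{tennis balls} = (17050 − 19980)/avg = -2930/18515 = -0.158250…
%ΔP_{tennis rackets} = (159 − 142)/avg = 17/150.5 = 0.112956…
E_cross = (-2930/18515) / (17/150.5) = -1.4009…
E_cross < 0 ⇒ the goods are complements.

-1.40; complements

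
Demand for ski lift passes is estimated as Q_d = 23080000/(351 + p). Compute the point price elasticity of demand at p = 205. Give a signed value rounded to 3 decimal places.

dQ_d/dp = −23080000/(351 + p)² = -74.6597. At p = 205, Q_d = 41510.8.
Ed = (dQ_d/dp)·(p/Q_d) = (-74.6597) × (205/41510.8) = -0.36870…

-0.369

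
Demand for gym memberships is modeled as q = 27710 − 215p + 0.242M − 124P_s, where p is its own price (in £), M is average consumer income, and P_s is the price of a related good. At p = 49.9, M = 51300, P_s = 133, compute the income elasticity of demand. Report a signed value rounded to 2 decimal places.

At the given values, q = 27710 − 215(49.9) + 0.242(51300) − 124(133) = 12904.1.
∂q/∂M = 0.242.
E = (0.242) × (51300/12904.1) = 0.9620…

0.96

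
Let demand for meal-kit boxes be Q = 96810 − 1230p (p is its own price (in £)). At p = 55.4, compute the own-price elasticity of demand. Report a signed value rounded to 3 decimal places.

-2.377

At the given values, Q = 96810 − 1230(55.4) = 28668.
∂Q/∂p = −1230.
E = (-1230) × (55.4/28668) = -2.37693…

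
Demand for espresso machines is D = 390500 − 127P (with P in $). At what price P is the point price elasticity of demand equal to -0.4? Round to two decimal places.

Ed = −127P/(390500 − 127P). Set this equal to -0.4:
127P = 0.4·(390500 − 127P) ⇒ 127P(1 + 0.4) = 0.4·390500
P = 0.4·390500 / (127·1.4) = 878.5151…

878.52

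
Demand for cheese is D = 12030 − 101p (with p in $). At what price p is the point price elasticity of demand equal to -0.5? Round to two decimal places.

Ed = −101p/(12030 − 101p). Set this equal to -0.5:
101p = 0.5·(12030 − 101p) ⇒ 101p(1 + 0.5) = 0.5·12030
p = 0.5·12030 / (101·1.5) = 39.7029…

39.70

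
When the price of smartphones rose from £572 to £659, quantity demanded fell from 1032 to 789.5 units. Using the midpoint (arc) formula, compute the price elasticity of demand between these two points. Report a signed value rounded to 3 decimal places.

-1.884

%ΔQ = (789.5 − 1032) / [(1032 + 789.5)/2] = -242.5/910.75 = -0.266264…
%ΔP = (659 − 572) / [(572 + 659)/2] = 87/615.5 = 0.141348…
Arc Ed = %ΔQ / %ΔP = (-242.5/910.75) / (87/615.5) = -1.88374…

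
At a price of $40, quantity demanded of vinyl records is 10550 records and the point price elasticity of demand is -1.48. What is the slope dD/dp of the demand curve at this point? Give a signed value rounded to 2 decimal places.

Ed = (dD/dp)·(p/D) ⇒ dD/dp = Ed·D/p = (-1.48)·10550/40 = -390.35

-390.35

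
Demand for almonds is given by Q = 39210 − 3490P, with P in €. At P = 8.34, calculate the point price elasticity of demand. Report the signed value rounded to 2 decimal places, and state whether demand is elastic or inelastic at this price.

-2.88; elastic

dQ/dP = −3490. At P = 8.34, Q = 39210 − 3490(8.34) = 10103.4.
Ed = (dQ/dP)·(P/Q) = −3490 × (8.34/10103.4) = -2.8808…
|Ed| = 2.88 > 1, so demand is elastic.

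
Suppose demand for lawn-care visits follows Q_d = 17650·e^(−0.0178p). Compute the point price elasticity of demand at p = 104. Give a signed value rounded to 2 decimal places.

dQ_d/dp = −0.0178·Q_d = -49.34. At p = 104, Q_d = 2771.91.
Ed = (dQ_d/dp)·(p/Q_d) = (-49.34) × (104/2771.91) = -1.8512

-1.85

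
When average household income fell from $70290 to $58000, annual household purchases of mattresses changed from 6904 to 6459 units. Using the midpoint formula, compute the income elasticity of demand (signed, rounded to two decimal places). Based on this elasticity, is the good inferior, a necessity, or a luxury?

%ΔQ = (6459 − 6904)/[( 6904 + 6459)/2] = -445/6681.5 = -0.066601…
%ΔIncome = (58000 − 70290)/[( 70290 + 58000)/2] = -12290/64145 = -0.191597…
E_income = (-445/6681.5) / (-12290/64145) = 0.3476…
0 < E_income < 1 ⇒ normal good, necessity.

0.35; necessity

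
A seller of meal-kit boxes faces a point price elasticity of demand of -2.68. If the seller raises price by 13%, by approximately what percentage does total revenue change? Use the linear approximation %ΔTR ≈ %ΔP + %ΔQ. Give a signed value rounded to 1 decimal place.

%ΔQ ≈ Ed × %ΔP = (-2.68) × (+13%) = -34.8400%
%ΔTR ≈ %ΔP + %ΔQ = (+13%) + (-34.8400%) = -21.8400%

-21.8%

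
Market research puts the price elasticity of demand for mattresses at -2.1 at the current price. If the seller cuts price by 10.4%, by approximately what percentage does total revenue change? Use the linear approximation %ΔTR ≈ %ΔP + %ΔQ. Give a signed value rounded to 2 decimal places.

+11.44%

%ΔQ ≈ Ed × %ΔP = (-2.1) × (-10.4%) = +21.8400%
%ΔTR ≈ %ΔP + %ΔQ = (-10.4%) + (+21.8400%) = +11.4400%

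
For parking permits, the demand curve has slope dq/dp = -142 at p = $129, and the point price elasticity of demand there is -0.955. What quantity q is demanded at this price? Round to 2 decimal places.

Ed = (dq/dp)·(p/q) ⇒ q = (dq/dp)·p/Ed = (-142)·129/(-0.955) = 19181.1518…

19181.15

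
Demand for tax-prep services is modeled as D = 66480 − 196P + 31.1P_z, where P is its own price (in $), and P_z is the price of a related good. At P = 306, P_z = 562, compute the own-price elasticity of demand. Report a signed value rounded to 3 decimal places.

-2.501

At the given values, D = 66480 − 196(306) + 31.1(562) = 23982.2.
∂D/∂P = −196.
E = (-196) × (306/23982.2) = -2.50085…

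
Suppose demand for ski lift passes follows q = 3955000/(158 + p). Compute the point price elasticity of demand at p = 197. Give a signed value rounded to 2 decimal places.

dq/dp = −3955000/(158 + p)² = -31.3827. At p = 197, q = 11140.8.
Ed = (dq/dp)·(p/q) = (-31.3827) × (197/11140.8) = -0.5549…

-0.55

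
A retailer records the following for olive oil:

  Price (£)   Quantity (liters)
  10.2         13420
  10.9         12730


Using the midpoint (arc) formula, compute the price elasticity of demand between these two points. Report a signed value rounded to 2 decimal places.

-0.80

%ΔQ = (12730 − 13420) / [(13420 + 12730)/2] = -690/13075 = -0.052772…
%ΔP = (10.9 − 10.2) / [(10.2 + 10.9)/2] = 0.7/10.55 = 0.066350…
Arc Ed = %ΔQ / %ΔP = (-690/13075) / (0.7/10.55) = -0.7953…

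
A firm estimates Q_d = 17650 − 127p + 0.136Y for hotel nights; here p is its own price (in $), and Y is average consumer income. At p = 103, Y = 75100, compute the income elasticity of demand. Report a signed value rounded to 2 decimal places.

0.69

At the given values, Q_d = 17650 − 127(103) + 0.136(75100) = 14782.6.
∂Q_d/∂Y = 0.136.
E = (0.136) × (75100/14782.6) = 0.6909…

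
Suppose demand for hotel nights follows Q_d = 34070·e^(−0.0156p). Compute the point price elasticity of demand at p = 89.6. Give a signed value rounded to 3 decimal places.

-1.398

dQ_d/dp = −0.0156·Q_d = -131.358. At p = 89.6, Q_d = 8420.4.
Ed = (dQ_d/dp)·(p/Q_d) = (-131.358) × (89.6/8420.4) = -1.39776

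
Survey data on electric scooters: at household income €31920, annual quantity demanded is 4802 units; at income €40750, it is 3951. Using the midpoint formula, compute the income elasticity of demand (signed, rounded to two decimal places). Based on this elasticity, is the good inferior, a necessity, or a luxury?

%ΔQ = (3951 − 4802)/[( 4802 + 3951)/2] = -851/4376.5 = -0.194447…
%ΔIncome = (40750 − 31920)/[( 31920 + 40750)/2] = 8830/36335 = 0.243016…
E_income = (-851/4376.5) / (8830/36335) = -0.8001…
E_income < 0 ⇒ inferior good.

-0.80; inferior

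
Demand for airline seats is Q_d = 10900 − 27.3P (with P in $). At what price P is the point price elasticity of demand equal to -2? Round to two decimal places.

266.18

Ed = −27.3P/(10900 − 27.3P). Set this equal to -2:
27.3P = 2·(10900 − 27.3P) ⇒ 27.3P(1 + 2) = 2·10900
P = 2·10900 / (27.3·3) = 266.1782…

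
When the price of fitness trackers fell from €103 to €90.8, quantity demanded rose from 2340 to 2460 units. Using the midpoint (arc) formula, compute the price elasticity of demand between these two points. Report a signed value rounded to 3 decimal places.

-0.397

%ΔQ = (2460 − 2340) / [(2340 + 2460)/2] = 120/2400 = 0.05
%ΔP = (90.8 − 103) / [(103 + 90.8)/2] = -12.2/96.9 = -0.125902…
Arc Ed = %ΔQ / %ΔP = (120/2400) / (-12.2/96.9) = -0.39713…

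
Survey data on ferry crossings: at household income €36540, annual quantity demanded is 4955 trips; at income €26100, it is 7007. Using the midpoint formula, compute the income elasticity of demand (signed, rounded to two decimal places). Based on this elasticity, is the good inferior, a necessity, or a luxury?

-1.03; inferior

%ΔQ = (7007 − 4955)/[( 4955 + 7007)/2] = 2052/5981 = 0.343086…
%ΔIncome = (26100 − 36540)/[( 36540 + 26100)/2] = -10440/31320 = -0.333333…
E_income = (2052/5981) / (-10440/31320) = -1.0292…
E_income < 0 ⇒ inferior good.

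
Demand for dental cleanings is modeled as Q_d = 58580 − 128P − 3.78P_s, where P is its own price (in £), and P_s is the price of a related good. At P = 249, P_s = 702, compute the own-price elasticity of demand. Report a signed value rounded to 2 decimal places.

-1.32

At the given values, Q_d = 58580 − 128(249) − 3.78(702) = 24054.44.
∂Q_d/∂P = −128.
E = (-128) × (249/24054.44) = -1.3249…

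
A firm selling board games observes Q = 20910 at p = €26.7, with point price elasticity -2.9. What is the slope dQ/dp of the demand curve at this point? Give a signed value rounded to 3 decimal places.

Ed = (dQ/dp)·(p/Q) ⇒ dQ/dp = Ed·Q/p = (-2.9)·20910/26.7 = -2271.12359…

-2271.124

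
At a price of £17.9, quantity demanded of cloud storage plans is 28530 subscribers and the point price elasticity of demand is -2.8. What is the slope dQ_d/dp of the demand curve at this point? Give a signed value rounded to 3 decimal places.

-4462.793

Ed = (dQ_d/dp)·(p/Q_d) ⇒ dQ_d/dp = Ed·Q_d/p = (-2.8)·28530/17.9 = -4462.79329…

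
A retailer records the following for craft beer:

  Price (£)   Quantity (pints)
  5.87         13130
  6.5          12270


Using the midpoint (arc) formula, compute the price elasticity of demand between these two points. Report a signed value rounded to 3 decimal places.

-0.665

%ΔQ = (12270 − 13130) / [(13130 + 12270)/2] = -860/12700 = -0.067716…
%ΔP = (6.5 − 5.87) / [(5.87 + 6.5)/2] = 0.63/6.185 = 0.101859…
Arc Ed = %ΔQ / %ΔP = (-860/12700) / (0.63/6.185) = -0.66480…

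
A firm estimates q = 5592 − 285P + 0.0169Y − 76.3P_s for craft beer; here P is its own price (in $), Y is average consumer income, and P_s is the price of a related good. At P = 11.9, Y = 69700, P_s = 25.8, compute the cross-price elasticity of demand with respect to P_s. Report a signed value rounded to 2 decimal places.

-1.40

At the given values, q = 5592 − 285(11.9) + 0.0169(69700) − 76.3(25.8) = 1409.89.
∂q/∂P_s = -76.3.
E = (-76.3) × (25.8/1409.89) = -1.3962…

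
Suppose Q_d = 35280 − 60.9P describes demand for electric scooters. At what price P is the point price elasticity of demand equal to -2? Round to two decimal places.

386.21

Ed = −60.9P/(35280 − 60.9P). Set this equal to -2:
60.9P = 2·(35280 − 60.9P) ⇒ 60.9P(1 + 2) = 2·35280
P = 2·35280 / (60.9·3) = 386.2068…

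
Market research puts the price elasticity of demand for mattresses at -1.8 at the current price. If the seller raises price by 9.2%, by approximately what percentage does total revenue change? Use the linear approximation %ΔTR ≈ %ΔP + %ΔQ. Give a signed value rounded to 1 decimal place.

-7.4%

%ΔQ ≈ Ed × %ΔP = (-1.8) × (+9.2%) = -16.5600%
%ΔTR ≈ %ΔP + %ΔQ = (+9.2%) + (-16.5600%) = -7.3600%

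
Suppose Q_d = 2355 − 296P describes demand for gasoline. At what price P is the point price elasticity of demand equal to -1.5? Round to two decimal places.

4.77

Ed = −296P/(2355 − 296P). Set this equal to -1.5:
296P = 1.5·(2355 − 296P) ⇒ 296P(1 + 1.5) = 1.5·2355
P = 1.5·2355 / (296·2.5) = 4.7736…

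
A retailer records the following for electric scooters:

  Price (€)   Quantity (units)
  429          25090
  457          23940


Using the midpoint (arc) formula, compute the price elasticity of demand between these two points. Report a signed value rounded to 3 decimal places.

%ΔQ = (23940 − 25090) / [(25090 + 23940)/2] = -1150/24515 = -0.046910…
%ΔP = (457 − 429) / [(429 + 457)/2] = 28/443 = 0.063205…
Arc Ed = %ΔQ / %ΔP = (-1150/24515) / (28/443) = -0.74218…

-0.742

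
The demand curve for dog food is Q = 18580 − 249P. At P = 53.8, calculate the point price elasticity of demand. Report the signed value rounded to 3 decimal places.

dQ/dP = −249. At P = 53.8, Q = 18580 − 249(53.8) = 5183.8.
Ed = (dQ/dP)·(P/Q) = −249 × (53.8/5183.8) = -2.58424…

-2.584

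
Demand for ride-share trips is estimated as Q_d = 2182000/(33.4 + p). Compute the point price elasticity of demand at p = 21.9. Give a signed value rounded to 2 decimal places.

dQ_d/dp = −2182000/(33.4 + p)² = -713.517. At p = 21.9, Q_d = 39457.5.
Ed = (dQ_d/dp)·(p/Q_d) = (-713.517) × (21.9/39457.5) = -0.3960…

-0.40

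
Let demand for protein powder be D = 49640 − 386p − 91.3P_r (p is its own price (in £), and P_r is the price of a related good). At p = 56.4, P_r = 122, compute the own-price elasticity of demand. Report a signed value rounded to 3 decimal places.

-1.301

At the given values, D = 49640 − 386(56.4) − 91.3(122) = 16731.
∂D/∂p = −386.
E = (-386) × (56.4/16731) = -1.30120…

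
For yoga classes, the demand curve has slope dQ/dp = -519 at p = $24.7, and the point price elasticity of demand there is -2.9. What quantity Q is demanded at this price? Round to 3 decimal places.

Ed = (dQ/dp)·(p/Q) ⇒ Q = (dQ/dp)·p/Ed = (-519)·24.7/(-2.9) = 4420.44827…

4420.448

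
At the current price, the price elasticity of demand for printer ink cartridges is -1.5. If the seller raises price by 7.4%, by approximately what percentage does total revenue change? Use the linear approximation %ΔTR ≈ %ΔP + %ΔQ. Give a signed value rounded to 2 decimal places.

-3.70%

%ΔQ ≈ Ed × %ΔP = (-1.5) × (+7.4%) = -11.1000%
%ΔTR ≈ %ΔP + %ΔQ = (+7.4%) + (-11.1000%) = -3.7000%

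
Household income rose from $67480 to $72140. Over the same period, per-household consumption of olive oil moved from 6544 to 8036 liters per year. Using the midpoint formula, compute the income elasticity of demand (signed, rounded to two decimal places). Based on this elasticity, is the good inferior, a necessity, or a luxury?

3.07; luxury

%ΔQ = (8036 − 6544)/[( 6544 + 8036)/2] = 1492/7290 = 0.204663…
%ΔIncome = (72140 − 67480)/[( 67480 + 72140)/2] = 4660/69810 = 0.066752…
E_income = (1492/7290) / (4660/69810) = 3.0660…
E_income > 1 ⇒ normal good, luxury.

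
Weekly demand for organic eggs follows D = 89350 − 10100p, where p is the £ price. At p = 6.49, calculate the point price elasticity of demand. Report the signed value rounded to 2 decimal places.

dD/dp = −10100. At p = 6.49, D = 89350 − 10100(6.49) = 23801.
Ed = (dD/dp)·(p/D) = −10100 × (6.49/23801) = -2.7540…

-2.75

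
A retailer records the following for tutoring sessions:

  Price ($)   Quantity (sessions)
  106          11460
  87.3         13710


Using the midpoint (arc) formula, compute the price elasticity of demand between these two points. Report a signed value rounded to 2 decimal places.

%ΔQ = (13710 − 11460) / [(11460 + 13710)/2] = 2250/12585 = 0.178784…
%ΔP = (87.3 − 106) / [(106 + 87.3)/2] = -18.7/96.65 = -0.193481…
Arc Ed = %ΔQ / %ΔP = (2250/12585) / (-18.7/96.65) = -0.9240…

-0.92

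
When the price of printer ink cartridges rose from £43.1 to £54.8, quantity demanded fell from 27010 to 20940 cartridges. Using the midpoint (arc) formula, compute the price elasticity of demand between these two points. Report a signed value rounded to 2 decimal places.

%ΔQ = (20940 − 27010) / [(27010 + 20940)/2] = -6070/23975 = -0.253180…
%ΔP = (54.8 − 43.1) / [(43.1 + 54.8)/2] = 11.7/48.95 = 0.239019…
Arc Ed = %ΔQ / %ΔP = (-6070/23975) / (11.7/48.95) = -1.0592…

-1.06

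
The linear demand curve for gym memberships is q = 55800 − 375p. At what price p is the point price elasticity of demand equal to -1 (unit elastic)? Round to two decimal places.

Ed = −375p/(55800 − 375p). Set this equal to -1:
375p = 1·(55800 − 375p) ⇒ 375p(1 + 1) = 1·55800
p = 1·55800 / (375·2) = 74.4

74.40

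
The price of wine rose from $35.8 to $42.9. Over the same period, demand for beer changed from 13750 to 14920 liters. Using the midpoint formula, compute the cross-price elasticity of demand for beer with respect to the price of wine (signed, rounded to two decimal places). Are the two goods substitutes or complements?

0.45; substitutes

%ΔQ_{beer} = (14920 − 13750)/avg = 1170/14335 = 0.081618…
%ΔP_{wine} = (42.9 − 35.8)/avg = 7.1/39.35 = 0.180432…
E_cross = (1170/14335) / (7.1/39.35) = 0.4523…
E_cross > 0 ⇒ the goods are substitutes.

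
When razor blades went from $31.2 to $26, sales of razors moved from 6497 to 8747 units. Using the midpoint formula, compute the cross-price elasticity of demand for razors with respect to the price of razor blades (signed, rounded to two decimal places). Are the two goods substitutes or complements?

-1.62; complements

%ΔQ_{razors} = (8747 − 6497)/avg = 2250/7622 = 0.295198…
%ΔP_{razor blades} = (26 − 31.2)/avg = -5.2/28.6 = -0.181818…
E_cross = (2250/7622) / (-5.2/28.6) = -1.6235…
E_cross < 0 ⇒ the goods are complements.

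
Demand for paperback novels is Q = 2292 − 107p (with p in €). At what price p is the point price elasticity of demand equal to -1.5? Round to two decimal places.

12.85

Ed = −107p/(2292 − 107p). Set this equal to -1.5:
107p = 1.5·(2292 − 107p) ⇒ 107p(1 + 1.5) = 1.5·2292
p = 1.5·2292 / (107·2.5) = 12.8523…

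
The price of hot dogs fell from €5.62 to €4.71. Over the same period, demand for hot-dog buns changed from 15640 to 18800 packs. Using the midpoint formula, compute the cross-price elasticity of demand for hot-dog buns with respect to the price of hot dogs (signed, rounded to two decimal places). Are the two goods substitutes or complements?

-1.04; complements

%ΔQ_{hot-dog buns} = (18800 − 15640)/avg = 3160/17220 = 0.183507…
%ΔP_{hot dogs} = (4.71 − 5.62)/avg = -0.91/5.165 = -0.176185…
E_cross = (3160/17220) / (-0.91/5.165) = -1.0415…
E_cross < 0 ⇒ the goods are complements.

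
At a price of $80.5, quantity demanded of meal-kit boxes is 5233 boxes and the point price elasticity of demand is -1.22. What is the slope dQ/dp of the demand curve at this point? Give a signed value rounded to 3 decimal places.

-79.308

Ed = (dQ/dp)·(p/Q) ⇒ dQ/dp = Ed·Q/p = (-1.22)·5233/80.5 = -79.30757…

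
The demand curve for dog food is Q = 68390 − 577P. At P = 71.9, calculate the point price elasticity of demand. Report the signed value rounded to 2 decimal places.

dQ/dP = −577. At P = 71.9, Q = 68390 − 577(71.9) = 26903.7.
Ed = (dQ/dP)·(P/Q) = −577 × (71.9/26903.7) = -1.5420…

-1.54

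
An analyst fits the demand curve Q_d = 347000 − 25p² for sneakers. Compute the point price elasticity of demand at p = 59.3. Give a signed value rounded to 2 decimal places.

dQ_d/dp = −2·25·p = -2965. At p = 59.3, Q_d = 259087.75.
Ed = (dQ_d/dp)·(p/Q_d) = (-2965) × (59.3/259087.75) = -0.6786…

-0.68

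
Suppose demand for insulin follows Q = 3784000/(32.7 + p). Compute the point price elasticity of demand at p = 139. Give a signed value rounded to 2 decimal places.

-0.81

dQ/dp = −3784000/(32.7 + p)² = -128.354. At p = 139, Q = 22038.4.
Ed = (dQ/dp)·(p/Q) = (-128.354) × (139/22038.4) = -0.8095…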